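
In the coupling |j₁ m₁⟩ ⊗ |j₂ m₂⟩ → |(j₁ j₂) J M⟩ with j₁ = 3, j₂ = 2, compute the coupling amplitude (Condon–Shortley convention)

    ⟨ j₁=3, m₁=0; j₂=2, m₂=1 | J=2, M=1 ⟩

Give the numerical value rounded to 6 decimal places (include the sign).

+0.534522  (= +√(2/7))

triangle: 3!*3!*1!/8! = 36/40320
(j±m)!: 3!*3!*3!*1!*3!*1! = 1296
prefactor² = (2J+1)*Δ*N² = 81/14
  k=2: +1/(2!*1!*1!*1!*2!*0!) = 1/4
  k=3: −1/(3!*0!*0!*0!*3!*1!) = -1/36
Σ = 2/9  ⇒  CG² = 81/14*2/9² = 2/7
CG = +√(2/7) = +0.534522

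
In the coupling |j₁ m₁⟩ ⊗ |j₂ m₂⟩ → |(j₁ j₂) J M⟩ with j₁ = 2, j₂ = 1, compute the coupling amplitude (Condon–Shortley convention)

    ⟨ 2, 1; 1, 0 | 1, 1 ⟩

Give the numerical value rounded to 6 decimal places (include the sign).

√[3·2!2!0!/5! · 3!1!1!1!2!0!] = √(6/5)
  +(−1)^1/∏(1,1,0,0,2,0)! = -1/2  (running -1/2)
⟨..|..⟩ = √(6/5)·(-1/2) = -0.547723

-0.547723  (= −√(3/10))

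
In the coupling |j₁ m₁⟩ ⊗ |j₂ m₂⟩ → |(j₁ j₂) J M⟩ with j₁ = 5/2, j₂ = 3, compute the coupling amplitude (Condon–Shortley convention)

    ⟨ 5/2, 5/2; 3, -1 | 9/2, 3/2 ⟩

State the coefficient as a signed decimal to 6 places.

j₁+j₂−J=1  J+j₁−j₂=4  J−j₁+j₂=5  j₁+j₂+J+1=11
(j₁±m₁, j₂±m₂, J±M) = (5,0,2,4,6,3)
P² = 1382400/77
sum k=0..0:
  [0] +1/288 = 1/288
S = 1/288
C² = P²·S² = 50/231 ; C = +0.465242

+0.465242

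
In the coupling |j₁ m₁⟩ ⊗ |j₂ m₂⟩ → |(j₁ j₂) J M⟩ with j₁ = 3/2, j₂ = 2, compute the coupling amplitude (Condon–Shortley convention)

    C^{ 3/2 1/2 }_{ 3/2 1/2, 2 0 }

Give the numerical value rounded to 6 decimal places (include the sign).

−√(1/5) ≈ -0.447214

√[4·2!1!2!/6! · 2!1!2!2!2!1!] = √(16/45)
  +(−1)^0/∏(0,2,1,2,0,0)! = 1/4  (running 1/4)
  +(−1)^1/∏(1,1,0,1,1,1)! = -1  (running -3/4)
⟨..|..⟩ = √(16/45)·(-3/4) = -0.447214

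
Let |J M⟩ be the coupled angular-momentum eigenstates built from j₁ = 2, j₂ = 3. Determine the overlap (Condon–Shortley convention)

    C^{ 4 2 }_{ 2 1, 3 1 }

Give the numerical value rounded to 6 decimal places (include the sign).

+0.188982  (= +√(1/28))

√[9·1!3!5!/10! · 3!1!4!2!6!2!] = √(5184/7)
  +(−1)^0/∏(0,1,1,4,2,1)! = 1/48  (running 1/48)
  +(−1)^1/∏(1,0,0,3,3,2)! = -1/72  (running 1/144)
⟨..|..⟩ = √(5184/7)·(1/144) = +0.188982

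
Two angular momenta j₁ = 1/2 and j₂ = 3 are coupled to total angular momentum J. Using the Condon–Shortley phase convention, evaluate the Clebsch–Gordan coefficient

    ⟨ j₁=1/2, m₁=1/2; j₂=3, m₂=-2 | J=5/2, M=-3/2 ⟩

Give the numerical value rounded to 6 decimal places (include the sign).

triangle: 1!*0!*5!/7! = 120/5040
(j±m)!: 1!*0!*1!*5!*1!*4! = 2880
prefactor² = (2J+1)*Δ*N² = 2880/7
  k=0: +1/(0!*1!*0!*1!*0!*4!) = 1/24
Σ = 1/24  ⇒  CG² = 2880/7*1/24² = 5/7
CG = +√(5/7) = +0.845154

+0.845154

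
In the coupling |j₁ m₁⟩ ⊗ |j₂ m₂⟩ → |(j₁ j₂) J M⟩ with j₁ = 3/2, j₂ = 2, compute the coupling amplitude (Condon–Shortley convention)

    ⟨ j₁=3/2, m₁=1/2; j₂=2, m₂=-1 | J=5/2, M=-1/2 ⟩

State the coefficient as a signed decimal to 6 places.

+√(5/14) = +0.597614

√[6·1!2!3!/7! · 2!1!1!3!2!3!] = √(72/35)
  +(−1)^0/∏(0,1,1,1,1,2)! = 1/2  (running 1/2)
  +(−1)^1/∏(1,0,0,0,2,3)! = -1/12  (running 5/12)
⟨..|..⟩ = √(72/35)·(5/12) = +0.597614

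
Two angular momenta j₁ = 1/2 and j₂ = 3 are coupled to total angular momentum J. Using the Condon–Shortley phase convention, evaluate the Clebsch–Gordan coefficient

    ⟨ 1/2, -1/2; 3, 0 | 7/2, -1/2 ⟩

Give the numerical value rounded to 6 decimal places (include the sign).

+0.755929  (= +√(4/7))

triangle: 0!*1!*6!/8! = 720/40320
(j±m)!: 0!*1!*3!*3!*3!*4! = 5184
prefactor² = (2J+1)*Δ*N² = 5184/7
  k=0: +1/(0!*0!*1!*3!*0!*3!) = 1/36
Σ = 1/36  ⇒  CG² = 5184/7*1/36² = 4/7
CG = +√(4/7) = +0.755929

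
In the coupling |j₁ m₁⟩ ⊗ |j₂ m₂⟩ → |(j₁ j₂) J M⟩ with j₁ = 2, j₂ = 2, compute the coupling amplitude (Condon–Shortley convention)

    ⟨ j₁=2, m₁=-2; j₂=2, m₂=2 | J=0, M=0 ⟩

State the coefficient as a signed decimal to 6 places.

triangle: 4!×0!×0!/5! = 24/120
(j±m)!: 0!×4!×4!×0!×0!×0! = 576
prefactor² = (2J+1)×Δ×N² = 576/5
  k=4: +1/(4!×0!×0!×0!×0!×0!) = 1/24
Σ = 1/24  ⇒  CG² = 576/5×1/24² = 1/5
CG = +√(1/5) = +0.447214

+0.447214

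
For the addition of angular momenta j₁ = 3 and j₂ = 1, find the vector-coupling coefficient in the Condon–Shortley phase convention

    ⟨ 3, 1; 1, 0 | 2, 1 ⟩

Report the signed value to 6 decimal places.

j₁+j₂−J=2  J+j₁−j₂=4  J−j₁+j₂=0  j₁+j₂+J+1=7
(j₁±m₁, j₂±m₂, J±M) = (4,2,1,1,3,1)
P² = 96/7
sum k=1..1:
  [1] −1/6 = -1/6
S = -1/6
C² = P²·S² = 8/21 ; C = -0.617213

-0.617213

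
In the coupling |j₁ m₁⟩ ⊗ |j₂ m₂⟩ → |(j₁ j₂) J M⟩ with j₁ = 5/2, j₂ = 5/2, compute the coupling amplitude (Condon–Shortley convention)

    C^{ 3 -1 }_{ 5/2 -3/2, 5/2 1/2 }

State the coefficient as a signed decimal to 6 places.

√[7·2!3!3!/9! · 1!4!3!2!2!4!] = √(96/5)
  +(−1)^1/∏(1,1,3,2,0,1)! = -1/12  (running -1/12)
  +(−1)^2/∏(2,0,2,1,1,2)! = 1/8  (running 1/24)
⟨..|..⟩ = √(96/5)·(1/24) = +0.182574

+√(1/30) = +0.182574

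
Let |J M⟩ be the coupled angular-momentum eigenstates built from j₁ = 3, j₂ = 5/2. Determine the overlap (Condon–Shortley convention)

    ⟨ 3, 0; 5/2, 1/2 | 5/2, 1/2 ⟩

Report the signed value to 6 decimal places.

+0.276026

√[6·3!3!2!/9! · 3!3!3!2!3!2!] = √(216/35)
  +(−1)^1/∏(1,2,2,2,1,0)! = -1/8  (running -1/8)
  +(−1)^2/∏(2,1,1,1,2,1)! = 1/4  (running 1/8)
  +(−1)^3/∏(3,0,0,0,3,2)! = -1/72  (running 1/9)
⟨..|..⟩ = √(216/35)·(1/9) = +0.276026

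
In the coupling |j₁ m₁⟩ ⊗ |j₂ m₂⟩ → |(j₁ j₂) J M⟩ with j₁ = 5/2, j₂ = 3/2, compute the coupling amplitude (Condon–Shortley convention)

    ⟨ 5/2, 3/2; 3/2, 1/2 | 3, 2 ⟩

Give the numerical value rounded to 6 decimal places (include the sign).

√[7·1!4!2!/8! · 4!1!2!1!5!1!] = √(48)
  +(−1)^0/∏(0,1,1,2,3,0)! = 1/12  (running 1/12)
  +(−1)^1/∏(1,0,0,1,4,1)! = -1/24  (running 1/24)
⟨..|..⟩ = √(48)·(1/24) = +0.288675

+√(1/12) = +0.288675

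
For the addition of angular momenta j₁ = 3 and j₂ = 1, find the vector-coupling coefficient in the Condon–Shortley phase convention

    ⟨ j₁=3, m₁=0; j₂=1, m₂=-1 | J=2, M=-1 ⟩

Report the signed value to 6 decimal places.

triangle: 2!*4!*0!/7! = 48/5040
(j±m)!: 3!*3!*0!*2!*1!*3! = 432
prefactor² = (2J+1)*Δ*N² = 144/7
  k=0: +1/(0!*2!*3!*0!*1!*0!) = 1/12
Σ = 1/12  ⇒  CG² = 144/7*1/12² = 1/7
CG = +√(1/7) = +0.377964

+√(1/7) ≈ +0.377964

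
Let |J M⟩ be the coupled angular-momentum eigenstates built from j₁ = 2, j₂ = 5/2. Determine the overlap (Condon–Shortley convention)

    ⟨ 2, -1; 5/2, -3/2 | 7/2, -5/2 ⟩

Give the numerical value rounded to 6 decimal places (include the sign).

√[8·1!3!4!/9! · 1!3!1!4!1!6!] = √(2304/7)
  +(−1)^0/∏(0,1,3,1,0,3)! = 1/36  (running 1/36)
  +(−1)^1/∏(1,0,2,0,1,4)! = -1/48  (running 1/144)
⟨..|..⟩ = √(2304/7)·(1/144) = +0.125988

+0.125988  (= +√(1/63))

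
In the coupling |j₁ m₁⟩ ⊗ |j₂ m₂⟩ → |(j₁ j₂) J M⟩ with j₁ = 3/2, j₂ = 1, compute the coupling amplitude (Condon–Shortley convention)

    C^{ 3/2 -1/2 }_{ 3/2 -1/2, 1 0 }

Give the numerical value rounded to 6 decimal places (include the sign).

-0.258199

triangle: 1!*2!*1!/5! = 2/120
(j±m)!: 1!*2!*1!*1!*1!*2! = 4
prefactor² = (2J+1)*Δ*N² = 4/15
  k=0: +1/(0!*1!*2!*1!*0!*0!) = 1/2
  k=1: −1/(1!*0!*1!*0!*1!*1!) = -1
Σ = -1/2  ⇒  CG² = 4/15*(-1/2)² = 1/15
CG = −√(1/15) = -0.258199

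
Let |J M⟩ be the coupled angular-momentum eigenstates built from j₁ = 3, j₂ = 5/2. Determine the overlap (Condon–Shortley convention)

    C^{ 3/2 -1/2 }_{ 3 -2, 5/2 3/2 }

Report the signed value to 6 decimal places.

j₁+j₂−J=4  J+j₁−j₂=2  J−j₁+j₂=1  j₁+j₂+J+1=8
(j₁±m₁, j₂±m₂, J±M) = (1,5,4,1,1,2)
P² = 192/7
sum k=3..4:
  [3] −1/12 = -1/12
  [4] +1/24 = 1/24
S = -1/24
C² = P²·S² = 1/21 ; C = -0.218218

−√(1/21) ≈ -0.218218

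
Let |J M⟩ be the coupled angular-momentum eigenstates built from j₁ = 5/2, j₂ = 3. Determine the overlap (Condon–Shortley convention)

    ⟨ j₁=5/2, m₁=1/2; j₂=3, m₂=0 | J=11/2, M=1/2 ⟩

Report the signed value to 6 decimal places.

triangle: 0!*5!*6!/12! = 86400/479001600
(j±m)!: 3!*2!*3!*3!*6!*5! = 37324800
prefactor² = (2J+1)*Δ*N² = 6220800/77
  k=0: +1/(0!*0!*2!*3!*3!*3!) = 1/432
Σ = 1/432  ⇒  CG² = 6220800/77*1/432² = 100/231
CG = +√(100/231) = +0.657952

+√(100/231) = +0.657952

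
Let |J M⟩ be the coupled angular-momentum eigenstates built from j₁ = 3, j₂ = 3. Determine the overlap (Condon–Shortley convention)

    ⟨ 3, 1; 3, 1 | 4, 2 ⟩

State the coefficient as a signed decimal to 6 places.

√[9·2!4!4!/11! · 4!2!4!2!6!2!] = √(331776/385)
  +(−1)^0/∏(0,2,2,4,2,0)! = 1/192  (running 1/192)
  +(−1)^1/∏(1,1,1,3,3,1)! = -1/36  (running -13/576)
  +(−1)^2/∏(2,0,0,2,4,2)! = 1/192  (running -5/288)
⟨..|..⟩ = √(331776/385)·(-5/288) = -0.509647

−√(20/77) = -0.509647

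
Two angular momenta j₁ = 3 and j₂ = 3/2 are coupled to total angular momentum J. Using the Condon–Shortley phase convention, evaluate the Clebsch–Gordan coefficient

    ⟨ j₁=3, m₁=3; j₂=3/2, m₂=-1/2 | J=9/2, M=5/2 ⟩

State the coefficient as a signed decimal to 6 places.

+0.288675

triangle: 0!·6!·3!/10! = 4320/3628800
(j±m)!: 6!·0!·1!·2!·7!·2! = 14515200
prefactor² = (2J+1)·Δ·N² = 172800
  k=0: +1/(0!·0!·0!·1!·6!·2!) = 1/1440
Σ = 1/1440  ⇒  CG² = 172800·1/1440² = 1/12
CG = +√(1/12) = +0.288675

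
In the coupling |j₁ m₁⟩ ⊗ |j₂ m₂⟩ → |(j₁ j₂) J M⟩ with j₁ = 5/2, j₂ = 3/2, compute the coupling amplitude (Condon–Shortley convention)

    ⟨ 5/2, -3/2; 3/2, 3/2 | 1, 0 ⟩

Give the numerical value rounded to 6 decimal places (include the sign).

j₁+j₂−J=3  J+j₁−j₂=2  J−j₁+j₂=0  j₁+j₂+J+1=6
(j₁±m₁, j₂±m₂, J±M) = (1,4,3,0,1,1)
P² = 36/5
sum k=3..3:
  [3] −1/6 = -1/6
S = -1/6
C² = P²·S² = 1/5 ; C = -0.447214

−√(1/5) ≈ -0.447214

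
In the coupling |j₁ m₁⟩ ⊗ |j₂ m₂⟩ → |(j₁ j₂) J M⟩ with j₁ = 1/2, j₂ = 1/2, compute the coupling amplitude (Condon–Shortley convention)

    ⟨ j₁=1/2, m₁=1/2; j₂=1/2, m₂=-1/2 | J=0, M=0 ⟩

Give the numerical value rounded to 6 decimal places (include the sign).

+0.707107  (= +√(1/2))

triangle: 1!×0!×0!/2! = 1/2
(j±m)!: 1!×0!×0!×1!×0!×0! = 1
prefactor² = (2J+1)×Δ×N² = 1/2
  k=0: +1/(0!×1!×0!×0!×0!×0!) = 1
Σ = 1  ⇒  CG² = 1/2×1² = 1/2
CG = +√(1/2) = +0.707107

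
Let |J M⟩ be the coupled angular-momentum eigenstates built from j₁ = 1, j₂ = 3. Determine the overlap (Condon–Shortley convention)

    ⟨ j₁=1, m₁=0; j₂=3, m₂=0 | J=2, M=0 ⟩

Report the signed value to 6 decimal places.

−√(3/7) ≈ -0.654654

triangle: 2!*0!*4!/7! = 48/5040
(j±m)!: 1!*1!*3!*3!*2!*2! = 144
prefactor² = (2J+1)*Δ*N² = 48/7
  k=1: −1/(1!*1!*0!*2!*0!*2!) = -1/4
Σ = -1/4  ⇒  CG² = 48/7*(-1/4)² = 3/7
CG = −√(3/7) = -0.654654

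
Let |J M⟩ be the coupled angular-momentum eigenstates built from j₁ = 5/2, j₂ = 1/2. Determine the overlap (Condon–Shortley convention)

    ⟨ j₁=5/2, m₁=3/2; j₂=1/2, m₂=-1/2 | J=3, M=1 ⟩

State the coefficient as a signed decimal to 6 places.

triangle: 0!×5!×1!/7! = 120/5040
(j±m)!: 4!×1!×0!×1!×4!×2! = 1152
prefactor² = (2J+1)×Δ×N² = 192
  k=0: +1/(0!×0!×1!×0!×4!×1!) = 1/24
Σ = 1/24  ⇒  CG² = 192×1/24² = 1/3
CG = +√(1/3) = +0.577350

+0.577350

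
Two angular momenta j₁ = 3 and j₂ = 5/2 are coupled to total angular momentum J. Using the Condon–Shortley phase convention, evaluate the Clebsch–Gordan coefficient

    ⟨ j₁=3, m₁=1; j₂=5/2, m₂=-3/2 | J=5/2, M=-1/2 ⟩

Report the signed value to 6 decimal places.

-0.169031  (= −√(1/35))

√[6·3!3!2!/9! · 4!2!1!4!2!3!] = √(576/35)
  +(−1)^0/∏(0,3,2,1,1,1)! = 1/12  (running 1/12)
  +(−1)^1/∏(1,2,1,0,2,2)! = -1/8  (running -1/24)
⟨..|..⟩ = √(576/35)·(-1/24) = -0.169031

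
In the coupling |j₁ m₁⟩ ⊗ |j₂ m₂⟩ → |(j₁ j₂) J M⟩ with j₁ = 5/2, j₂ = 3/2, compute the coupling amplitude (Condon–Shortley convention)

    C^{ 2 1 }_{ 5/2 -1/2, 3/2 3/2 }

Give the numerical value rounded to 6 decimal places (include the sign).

+√(9/28) ≈ +0.566947

√[5·2!3!1!/7! · 2!3!3!0!3!1!] = √(36/7)
  +(−1)^2/∏(2,0,1,1,2,0)! = 1/4  (running 1/4)
⟨..|..⟩ = √(36/7)·(1/4) = +0.566947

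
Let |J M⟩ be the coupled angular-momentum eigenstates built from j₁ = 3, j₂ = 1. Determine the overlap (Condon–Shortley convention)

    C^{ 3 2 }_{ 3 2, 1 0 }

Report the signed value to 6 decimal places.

j₁+j₂−J=1  J+j₁−j₂=5  J−j₁+j₂=1  j₁+j₂+J+1=8
(j₁±m₁, j₂±m₂, J±M) = (5,1,1,1,5,1)
P² = 300
sum k=0..1:
  [0] +1/24 = 1/24
  [1] −1/120 = -1/120
S = 1/30
C² = P²·S² = 1/3 ; C = +0.577350

+√(1/3) = +0.577350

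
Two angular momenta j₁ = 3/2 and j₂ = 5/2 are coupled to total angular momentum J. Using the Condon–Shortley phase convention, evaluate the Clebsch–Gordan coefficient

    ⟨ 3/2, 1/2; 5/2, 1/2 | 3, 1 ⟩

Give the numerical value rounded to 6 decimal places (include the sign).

√[7·1!2!4!/8! · 2!1!3!2!4!2!] = √(48/5)
  +(−1)^0/∏(0,1,1,3,1,1)! = 1/6  (running 1/6)
  +(−1)^1/∏(1,0,0,2,2,2)! = -1/8  (running 1/24)
⟨..|..⟩ = √(48/5)·(1/24) = +0.129099

+0.129099  (= +√(1/60))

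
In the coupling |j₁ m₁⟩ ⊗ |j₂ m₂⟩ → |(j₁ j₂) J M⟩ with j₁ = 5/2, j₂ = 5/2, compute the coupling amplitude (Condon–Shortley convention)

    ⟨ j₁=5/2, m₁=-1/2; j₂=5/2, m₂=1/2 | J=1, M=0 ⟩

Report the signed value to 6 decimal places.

√[3·4!1!1!/7! · 2!3!3!2!1!1!] = √(72/35)
  +(−1)^2/∏(2,2,1,1,0,0)! = 1/4  (running 1/4)
  +(−1)^3/∏(3,1,0,0,1,1)! = -1/6  (running 1/12)
⟨..|..⟩ = √(72/35)·(1/12) = +0.119523

+√(1/70) = +0.119523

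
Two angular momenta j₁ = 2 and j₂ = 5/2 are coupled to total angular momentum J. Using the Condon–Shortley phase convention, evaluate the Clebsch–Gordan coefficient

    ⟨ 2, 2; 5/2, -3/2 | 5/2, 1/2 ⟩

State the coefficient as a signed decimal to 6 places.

√[6·2!2!3!/8! · 4!0!1!4!3!2!] = √(864/35)
  +(−1)^0/∏(0,2,0,1,2,2)! = 1/8  (running 1/8)
⟨..|..⟩ = √(864/35)·(1/8) = +0.621059

+0.621059  (= +√(27/70))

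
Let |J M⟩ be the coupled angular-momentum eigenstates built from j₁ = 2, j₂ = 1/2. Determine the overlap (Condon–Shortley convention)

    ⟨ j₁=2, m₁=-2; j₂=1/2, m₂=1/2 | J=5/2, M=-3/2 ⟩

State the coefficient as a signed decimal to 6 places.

+√(1/5) = +0.447214

j₁+j₂−J=0  J+j₁−j₂=4  J−j₁+j₂=1  j₁+j₂+J+1=6
(j₁±m₁, j₂±m₂, J±M) = (0,4,1,0,1,4)
P² = 576/5
sum k=0..0:
  [0] +1/24 = 1/24
S = 1/24
C² = P²·S² = 1/5 ; C = +0.447214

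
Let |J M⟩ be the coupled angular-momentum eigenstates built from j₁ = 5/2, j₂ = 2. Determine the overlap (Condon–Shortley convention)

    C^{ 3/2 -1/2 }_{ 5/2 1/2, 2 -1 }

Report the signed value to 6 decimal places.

triangle: 3!·2!·1!/7! = 12/5040
(j±m)!: 3!·2!·1!·3!·1!·2! = 144
prefactor² = (2J+1)·Δ·N² = 48/35
  k=0: +1/(0!·3!·2!·1!·0!·0!) = 1/12
  k=1: −1/(1!·2!·1!·0!·1!·1!) = -1/2
Σ = -5/12  ⇒  CG² = 48/35·(-5/12)² = 5/21
CG = −√(5/21) = -0.487950

-0.487950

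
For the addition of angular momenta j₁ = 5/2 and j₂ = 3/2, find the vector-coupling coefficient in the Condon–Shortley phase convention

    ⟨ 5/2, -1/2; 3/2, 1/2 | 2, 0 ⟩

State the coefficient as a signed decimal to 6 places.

√[5·2!3!1!/7! · 2!3!2!1!2!2!] = √(8/7)
  +(−1)^1/∏(1,1,2,1,1,0)! = -1/2  (running -1/2)
  +(−1)^2/∏(2,0,1,0,2,1)! = 1/4  (running -1/4)
⟨..|..⟩ = √(8/7)·(-1/4) = -0.267261

-0.267261  (= −√(1/14))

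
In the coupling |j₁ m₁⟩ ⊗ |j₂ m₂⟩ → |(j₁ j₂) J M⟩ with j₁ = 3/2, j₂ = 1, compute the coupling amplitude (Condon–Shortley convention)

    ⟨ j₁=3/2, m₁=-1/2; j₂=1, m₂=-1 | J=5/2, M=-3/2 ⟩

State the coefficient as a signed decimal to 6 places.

√[6·0!3!2!/6! · 1!2!0!2!1!4!] = √(48/5)
  +(−1)^0/∏(0,0,2,0,1,2)! = 1/4  (running 1/4)
⟨..|..⟩ = √(48/5)·(1/4) = +0.774597

+0.774597  (= +√(3/5))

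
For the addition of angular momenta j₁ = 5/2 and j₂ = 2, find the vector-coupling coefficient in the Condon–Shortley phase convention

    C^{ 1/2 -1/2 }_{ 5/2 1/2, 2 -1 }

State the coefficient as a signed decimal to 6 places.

triangle: 4!×1!×0!/6! = 24/720
(j±m)!: 3!×2!×1!×3!×0!×1! = 72
prefactor² = (2J+1)×Δ×N² = 24/5
  k=1: −1/(1!×3!×1!×0!×0!×0!) = -1/6
Σ = -1/6  ⇒  CG² = 24/5×(-1/6)² = 2/15
CG = −√(2/15) = -0.365148

−√(2/15) ≈ -0.365148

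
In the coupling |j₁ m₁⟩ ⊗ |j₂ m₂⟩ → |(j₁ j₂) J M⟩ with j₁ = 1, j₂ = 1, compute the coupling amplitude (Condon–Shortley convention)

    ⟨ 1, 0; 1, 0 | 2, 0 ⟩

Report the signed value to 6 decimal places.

+0.816497

j₁+j₂−J=0  J+j₁−j₂=2  J−j₁+j₂=2  j₁+j₂+J+1=5
(j₁±m₁, j₂±m₂, J±M) = (1,1,1,1,2,2)
P² = 2/3
sum k=0..0:
  [0] +1/1 = 1
S = 1
C² = P²·S² = 2/3 ; C = +0.816497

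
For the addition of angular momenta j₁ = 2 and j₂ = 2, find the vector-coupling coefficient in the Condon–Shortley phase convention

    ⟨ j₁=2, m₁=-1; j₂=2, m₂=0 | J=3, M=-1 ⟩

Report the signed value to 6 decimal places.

√[7·1!3!3!/8! · 1!3!2!2!2!4!] = √(36/5)
  +(−1)^0/∏(0,1,3,2,0,1)! = 1/12  (running 1/12)
  +(−1)^1/∏(1,0,2,1,1,2)! = -1/4  (running -1/6)
⟨..|..⟩ = √(36/5)·(-1/6) = -0.447214

−√(1/5) ≈ -0.447214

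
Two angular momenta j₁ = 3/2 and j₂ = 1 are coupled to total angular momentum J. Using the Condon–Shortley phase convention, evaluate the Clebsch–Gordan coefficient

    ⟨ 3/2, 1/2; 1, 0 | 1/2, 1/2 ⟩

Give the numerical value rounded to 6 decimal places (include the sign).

−√(1/3) = -0.577350

√[2·2!1!0!/4! · 2!1!1!1!1!0!] = √(1/3)
  +(−1)^1/∏(1,1,0,0,1,0)! = -1  (running -1)
⟨..|..⟩ = √(1/3)·(-1) = -0.577350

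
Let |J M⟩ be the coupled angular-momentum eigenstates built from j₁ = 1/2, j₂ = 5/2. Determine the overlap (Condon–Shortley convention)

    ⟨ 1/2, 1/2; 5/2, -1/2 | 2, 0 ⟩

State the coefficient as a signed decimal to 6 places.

√[5·1!0!4!/6! · 1!0!2!3!2!2!] = √(8)
  +(−1)^0/∏(0,1,0,2,0,2)! = 1/4  (running 1/4)
⟨..|..⟩ = √(8)·(1/4) = +0.707107

+0.707107  (= +√(1/2))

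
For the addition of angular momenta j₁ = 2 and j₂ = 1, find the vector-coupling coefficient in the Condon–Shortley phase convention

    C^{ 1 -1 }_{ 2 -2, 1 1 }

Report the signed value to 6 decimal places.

+√(3/5) = +0.774597

triangle: 2!·2!·0!/5! = 4/120
(j±m)!: 0!·4!·2!·0!·0!·2! = 96
prefactor² = (2J+1)·Δ·N² = 48/5
  k=2: +1/(2!·0!·2!·0!·0!·0!) = 1/4
Σ = 1/4  ⇒  CG² = 48/5·1/4² = 3/5
CG = +√(3/5) = +0.774597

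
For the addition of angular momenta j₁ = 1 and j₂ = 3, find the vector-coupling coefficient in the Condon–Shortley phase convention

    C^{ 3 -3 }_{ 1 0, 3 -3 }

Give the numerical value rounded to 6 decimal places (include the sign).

+√(3/4) = +0.866025

triangle: 1!×1!×5!/8! = 120/40320
(j±m)!: 1!×1!×0!×6!×0!×6! = 518400
prefactor² = (2J+1)×Δ×N² = 10800
  k=0: +1/(0!×1!×1!×0!×0!×5!) = 1/120
Σ = 1/120  ⇒  CG² = 10800×1/120² = 3/4
CG = +√(3/4) = +0.866025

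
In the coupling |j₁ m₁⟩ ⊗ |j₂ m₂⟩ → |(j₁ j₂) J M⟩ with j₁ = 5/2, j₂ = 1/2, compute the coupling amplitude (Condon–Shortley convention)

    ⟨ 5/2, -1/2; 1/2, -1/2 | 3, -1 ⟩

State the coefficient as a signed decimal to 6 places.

√[7·0!5!1!/7! · 2!3!0!1!2!4!] = √(96)
  +(−1)^0/∏(0,0,3,0,2,1)! = 1/12  (running 1/12)
⟨..|..⟩ = √(96)·(1/12) = +0.816497

+√(2/3) = +0.816497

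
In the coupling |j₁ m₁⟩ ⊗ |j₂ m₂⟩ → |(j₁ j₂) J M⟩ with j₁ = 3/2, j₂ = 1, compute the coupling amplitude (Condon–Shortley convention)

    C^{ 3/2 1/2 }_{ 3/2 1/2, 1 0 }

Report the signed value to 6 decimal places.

+√(1/15) = +0.258199

j₁+j₂−J=1  J+j₁−j₂=2  J−j₁+j₂=1  j₁+j₂+J+1=5
(j₁±m₁, j₂±m₂, J±M) = (2,1,1,1,2,1)
P² = 4/15
sum k=0..1:
  [0] +1/1 = 1
  [1] −1/2 = -1/2
S = 1/2
C² = P²·S² = 1/15 ; C = +0.258199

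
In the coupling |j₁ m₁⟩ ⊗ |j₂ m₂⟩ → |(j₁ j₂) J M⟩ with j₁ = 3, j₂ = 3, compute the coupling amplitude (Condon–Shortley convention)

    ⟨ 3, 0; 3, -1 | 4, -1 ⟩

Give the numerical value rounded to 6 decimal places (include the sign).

triangle: 2!·4!·4!/11! = 1152/39916800
(j±m)!: 3!·3!·2!·4!·3!·5! = 1244160
prefactor² = (2J+1)·Δ·N² = 124416/385
  k=0: +1/(0!·2!·3!·2!·1!·2!) = 1/48
  k=1: −1/(1!·1!·2!·1!·2!·3!) = -1/24
  k=2: +1/(2!·0!·1!·0!·3!·4!) = 1/288
Σ = -5/288  ⇒  CG² = 124416/385·(-5/288)² = 15/154
CG = −√(15/154) = -0.312094

-0.312094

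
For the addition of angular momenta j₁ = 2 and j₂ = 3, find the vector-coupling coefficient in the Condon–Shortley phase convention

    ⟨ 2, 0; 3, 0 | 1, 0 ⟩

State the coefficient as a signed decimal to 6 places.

triangle: 4!*0!*2!/7! = 48/5040
(j±m)!: 2!*2!*3!*3!*1!*1! = 144
prefactor² = (2J+1)*Δ*N² = 144/35
  k=2: +1/(2!*2!*0!*1!*0!*1!) = 1/4
Σ = 1/4  ⇒  CG² = 144/35*1/4² = 9/35
CG = +√(9/35) = +0.507093

+√(9/35) ≈ +0.507093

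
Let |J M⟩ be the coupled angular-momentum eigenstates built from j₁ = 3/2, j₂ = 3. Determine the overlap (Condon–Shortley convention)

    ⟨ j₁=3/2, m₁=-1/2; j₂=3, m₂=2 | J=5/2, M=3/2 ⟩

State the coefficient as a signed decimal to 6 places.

+√(1/14) = +0.267261

√[6·2!1!4!/8! · 1!2!5!1!4!1!] = √(288/7)
  +(−1)^1/∏(1,1,1,4,0,0)! = -1/24  (running -1/24)
  +(−1)^2/∏(2,0,0,3,1,1)! = 1/12  (running 1/24)
⟨..|..⟩ = √(288/7)·(1/24) = +0.267261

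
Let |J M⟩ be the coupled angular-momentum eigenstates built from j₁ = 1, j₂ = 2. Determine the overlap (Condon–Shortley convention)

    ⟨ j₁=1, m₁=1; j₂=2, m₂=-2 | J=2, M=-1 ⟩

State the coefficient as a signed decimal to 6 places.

+√(1/3) = +0.577350

√[5·1!1!3!/6! · 2!0!0!4!1!3!] = √(12)
  +(−1)^0/∏(0,1,0,0,1,3)! = 1/6  (running 1/6)
⟨..|..⟩ = √(12)·(1/6) = +0.577350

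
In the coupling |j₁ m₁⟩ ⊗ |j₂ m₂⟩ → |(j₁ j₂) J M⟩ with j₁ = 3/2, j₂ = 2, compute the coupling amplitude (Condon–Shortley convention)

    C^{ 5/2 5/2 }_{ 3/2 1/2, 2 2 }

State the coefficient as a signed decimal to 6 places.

-0.755929  (= −√(4/7))

√[6·1!2!3!/7! · 2!1!4!0!5!0!] = √(576/7)
  +(−1)^1/∏(1,0,0,3,2,0)! = -1/12  (running -1/12)
⟨..|..⟩ = √(576/7)·(-1/12) = -0.755929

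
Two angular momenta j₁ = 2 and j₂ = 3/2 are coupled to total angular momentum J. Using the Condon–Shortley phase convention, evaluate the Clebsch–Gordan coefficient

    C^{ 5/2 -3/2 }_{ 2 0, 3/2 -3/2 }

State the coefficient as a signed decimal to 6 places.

triangle: 1!·3!·2!/7! = 12/5040
(j±m)!: 2!·2!·0!·3!·1!·4! = 576
prefactor² = (2J+1)·Δ·N² = 288/35
  k=0: +1/(0!·1!·2!·0!·1!·2!) = 1/4
Σ = 1/4  ⇒  CG² = 288/35·1/4² = 18/35
CG = +√(18/35) = +0.717137

+0.717137  (= +√(18/35))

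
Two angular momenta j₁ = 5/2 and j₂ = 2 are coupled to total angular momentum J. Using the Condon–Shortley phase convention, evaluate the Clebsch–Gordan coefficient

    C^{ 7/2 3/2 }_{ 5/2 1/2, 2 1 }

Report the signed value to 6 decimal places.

j₁+j₂−J=1  J+j₁−j₂=4  J−j₁+j₂=3  j₁+j₂+J+1=9
(j₁±m₁, j₂±m₂, J±M) = (3,2,3,1,5,2)
P² = 384/7
sum k=0..1:
  [0] +1/24 = 1/24
  [1] −1/12 = -1/12
S = -1/24
C² = P²·S² = 2/21 ; C = -0.308607

−√(2/21) = -0.308607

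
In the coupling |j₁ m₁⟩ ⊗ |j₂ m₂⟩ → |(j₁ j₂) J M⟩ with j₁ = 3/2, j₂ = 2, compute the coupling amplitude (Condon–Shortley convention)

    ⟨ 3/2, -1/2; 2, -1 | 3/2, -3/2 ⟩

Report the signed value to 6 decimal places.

−√(2/5) ≈ -0.632456

√[4·2!1!2!/6! · 1!2!1!3!0!3!] = √(8/5)
  +(−1)^1/∏(1,1,1,0,0,2)! = -1/2  (running -1/2)
⟨..|..⟩ = √(8/5)·(-1/2) = -0.632456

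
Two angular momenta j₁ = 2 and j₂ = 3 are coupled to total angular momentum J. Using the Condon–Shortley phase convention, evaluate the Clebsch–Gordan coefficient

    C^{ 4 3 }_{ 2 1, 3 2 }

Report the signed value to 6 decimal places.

-0.223607

j₁+j₂−J=1  J+j₁−j₂=3  J−j₁+j₂=5  j₁+j₂+J+1=10
(j₁±m₁, j₂±m₂, J±M) = (3,1,5,1,7,1)
P² = 6480
sum k=0..1:
  [0] +1/240 = 1/240
  [1] −1/144 = -1/144
S = -1/360
C² = P²·S² = 1/20 ; C = -0.223607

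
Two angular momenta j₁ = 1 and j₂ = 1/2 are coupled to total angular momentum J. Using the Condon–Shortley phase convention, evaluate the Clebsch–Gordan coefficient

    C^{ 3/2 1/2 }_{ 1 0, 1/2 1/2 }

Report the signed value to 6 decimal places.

j₁+j₂−J=0  J+j₁−j₂=2  J−j₁+j₂=1  j₁+j₂+J+1=4
(j₁±m₁, j₂±m₂, J±M) = (1,1,1,0,2,1)
P² = 2/3
sum k=0..0:
  [0] +1/1 = 1
S = 1
C² = P²·S² = 2/3 ; C = +0.816497

+√(2/3) = +0.816497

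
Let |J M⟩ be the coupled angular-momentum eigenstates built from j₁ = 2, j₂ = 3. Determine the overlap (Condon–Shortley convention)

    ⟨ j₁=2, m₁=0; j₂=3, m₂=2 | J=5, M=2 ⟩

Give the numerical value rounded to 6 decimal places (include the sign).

j₁+j₂−J=0  J+j₁−j₂=4  J−j₁+j₂=6  j₁+j₂+J+1=11
(j₁±m₁, j₂±m₂, J±M) = (2,2,5,1,7,3)
P² = 69120
sum k=0..0:
  [0] +1/480 = 1/480
S = 1/480
C² = P²·S² = 3/10 ; C = +0.547723

+√(3/10) = +0.547723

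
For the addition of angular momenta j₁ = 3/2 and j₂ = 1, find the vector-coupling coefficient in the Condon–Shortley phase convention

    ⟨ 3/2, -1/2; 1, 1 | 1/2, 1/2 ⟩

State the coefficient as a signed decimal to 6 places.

+√(1/6) ≈ +0.408248

√[2·2!1!0!/4! · 1!2!2!0!1!0!] = √(2/3)
  +(−1)^2/∏(2,0,0,0,1,0)! = 1/2  (running 1/2)
⟨..|..⟩ = √(2/3)·(1/2) = +0.408248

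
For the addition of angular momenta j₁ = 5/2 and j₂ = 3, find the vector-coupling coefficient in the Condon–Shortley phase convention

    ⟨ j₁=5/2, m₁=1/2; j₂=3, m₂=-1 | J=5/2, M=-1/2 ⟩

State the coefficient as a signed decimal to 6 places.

√[6·3!2!3!/9! · 3!2!2!4!2!3!] = √(288/35)
  +(−1)^0/∏(0,3,2,2,0,1)! = 1/24  (running 1/24)
  +(−1)^1/∏(1,2,1,1,1,2)! = -1/4  (running -5/24)
  +(−1)^2/∏(2,1,0,0,2,3)! = 1/24  (running -1/6)
⟨..|..⟩ = √(288/35)·(-1/6) = -0.478091

−√(8/35) = -0.478091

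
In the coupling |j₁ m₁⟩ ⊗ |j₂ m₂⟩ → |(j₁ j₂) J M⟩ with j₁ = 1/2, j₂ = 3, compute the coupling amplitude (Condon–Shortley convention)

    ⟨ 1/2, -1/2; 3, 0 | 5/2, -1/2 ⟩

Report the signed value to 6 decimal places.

-0.654654

√[6·1!0!5!/7! · 0!1!3!3!2!3!] = √(432/7)
  +(−1)^1/∏(1,0,0,2,0,3)! = -1/12  (running -1/12)
⟨..|..⟩ = √(432/7)·(-1/12) = -0.654654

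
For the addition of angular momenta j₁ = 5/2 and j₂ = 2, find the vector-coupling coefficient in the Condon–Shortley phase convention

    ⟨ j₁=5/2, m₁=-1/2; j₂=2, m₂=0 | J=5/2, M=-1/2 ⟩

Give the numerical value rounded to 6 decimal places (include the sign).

√[6·2!3!2!/8! · 2!3!2!2!2!3!] = √(72/35)
  +(−1)^0/∏(0,2,3,2,0,0)! = 1/24  (running 1/24)
  +(−1)^1/∏(1,1,2,1,1,1)! = -1/2  (running -11/24)
  +(−1)^2/∏(2,0,1,0,2,2)! = 1/8  (running -1/3)
⟨..|..⟩ = √(72/35)·(-1/3) = -0.478091

−√(8/35) = -0.478091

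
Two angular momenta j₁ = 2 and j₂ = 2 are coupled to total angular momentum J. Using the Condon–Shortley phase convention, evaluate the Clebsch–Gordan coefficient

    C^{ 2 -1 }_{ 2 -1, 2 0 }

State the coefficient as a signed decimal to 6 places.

-0.267261  (= −√(1/14))

j₁+j₂−J=2  J+j₁−j₂=2  J−j₁+j₂=2  j₁+j₂+J+1=7
(j₁±m₁, j₂±m₂, J±M) = (1,3,2,2,1,3)
P² = 8/7
sum k=1..2:
  [1] −1/2 = -1/2
  [2] +1/4 = 1/4
S = -1/4
C² = P²·S² = 1/14 ; C = -0.267261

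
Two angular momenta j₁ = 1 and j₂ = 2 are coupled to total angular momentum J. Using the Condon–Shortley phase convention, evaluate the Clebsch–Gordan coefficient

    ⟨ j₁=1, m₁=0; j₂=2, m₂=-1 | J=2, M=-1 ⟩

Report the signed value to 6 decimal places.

+0.408248

√[5·1!1!3!/6! · 1!1!1!3!1!3!] = √(3/2)
  +(−1)^0/∏(0,1,1,1,0,2)! = 1/2  (running 1/2)
  +(−1)^1/∏(1,0,0,0,1,3)! = -1/6  (running 1/3)
⟨..|..⟩ = √(3/2)·(1/3) = +0.408248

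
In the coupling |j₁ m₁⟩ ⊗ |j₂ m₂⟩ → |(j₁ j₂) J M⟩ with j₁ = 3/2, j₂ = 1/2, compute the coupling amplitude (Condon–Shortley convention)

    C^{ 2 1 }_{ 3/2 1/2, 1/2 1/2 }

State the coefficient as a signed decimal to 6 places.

√[5·0!3!1!/5! · 2!1!1!0!3!1!] = √(3)
  +(−1)^0/∏(0,0,1,1,2,0)! = 1/2  (running 1/2)
⟨..|..⟩ = √(3)·(1/2) = +0.866025

+√(3/4) = +0.866025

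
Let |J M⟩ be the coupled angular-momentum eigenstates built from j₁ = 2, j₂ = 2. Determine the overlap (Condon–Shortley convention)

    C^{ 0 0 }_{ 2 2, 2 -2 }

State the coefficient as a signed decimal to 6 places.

j₁+j₂−J=4  J+j₁−j₂=0  J−j₁+j₂=0  j₁+j₂+J+1=5
(j₁±m₁, j₂±m₂, J±M) = (4,0,0,4,0,0)
P² = 576/5
sum k=0..0:
  [0] +1/24 = 1/24
S = 1/24
C² = P²·S² = 1/5 ; C = +0.447214

+0.447214  (= +√(1/5))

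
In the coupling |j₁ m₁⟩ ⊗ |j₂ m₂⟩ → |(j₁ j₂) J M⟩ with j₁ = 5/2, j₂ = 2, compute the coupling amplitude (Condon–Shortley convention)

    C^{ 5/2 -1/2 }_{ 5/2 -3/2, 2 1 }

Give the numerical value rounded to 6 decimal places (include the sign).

+√(6/35) ≈ +0.414039

j₁+j₂−J=2  J+j₁−j₂=3  J−j₁+j₂=2  j₁+j₂+J+1=8
(j₁±m₁, j₂±m₂, J±M) = (1,4,3,1,2,3)
P² = 216/35
sum k=1..2:
  [1] −1/12 = -1/12
  [2] +1/4 = 1/4
S = 1/6
C² = P²·S² = 6/35 ; C = +0.414039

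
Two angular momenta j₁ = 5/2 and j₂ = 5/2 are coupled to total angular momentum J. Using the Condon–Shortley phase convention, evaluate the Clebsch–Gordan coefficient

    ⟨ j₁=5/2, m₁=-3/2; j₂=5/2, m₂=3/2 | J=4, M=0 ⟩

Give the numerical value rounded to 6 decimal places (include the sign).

−√(9/28) ≈ -0.566947

√[9·1!4!4!/10! · 1!4!4!1!4!4!] = √(82944/175)
  +(−1)^0/∏(0,1,4,4,0,0)! = 1/576  (running 1/576)
  +(−1)^1/∏(1,0,3,3,1,1)! = -1/36  (running -5/192)
⟨..|..⟩ = √(82944/175)·(-5/192) = -0.566947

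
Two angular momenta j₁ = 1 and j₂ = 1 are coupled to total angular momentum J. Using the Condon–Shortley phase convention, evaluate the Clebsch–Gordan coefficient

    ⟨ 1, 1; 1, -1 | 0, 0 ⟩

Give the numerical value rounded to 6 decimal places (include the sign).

triangle: 2!×0!×0!/3! = 2/6
(j±m)!: 2!×0!×0!×2!×0!×0! = 4
prefactor² = (2J+1)×Δ×N² = 4/3
  k=0: +1/(0!×2!×0!×0!×0!×0!) = 1/2
Σ = 1/2  ⇒  CG² = 4/3×1/2² = 1/3
CG = +√(1/3) = +0.577350

+0.577350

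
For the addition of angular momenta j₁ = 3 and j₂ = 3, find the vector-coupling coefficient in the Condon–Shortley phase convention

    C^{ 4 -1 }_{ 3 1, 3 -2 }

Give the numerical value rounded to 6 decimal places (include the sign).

+√(16/77) = +0.455842

√[9·2!4!4!/11! · 4!2!1!5!3!5!] = √(82944/77)
  +(−1)^0/∏(0,2,2,1,2,3)! = 1/48  (running 1/48)
  +(−1)^1/∏(1,1,1,0,3,4)! = -1/144  (running 1/72)
⟨..|..⟩ = √(82944/77)·(1/72) = +0.455842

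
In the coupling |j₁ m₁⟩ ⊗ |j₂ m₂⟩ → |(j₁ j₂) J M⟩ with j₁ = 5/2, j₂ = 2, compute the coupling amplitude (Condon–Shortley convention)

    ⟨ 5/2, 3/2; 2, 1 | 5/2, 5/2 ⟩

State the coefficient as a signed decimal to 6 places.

√[6·2!3!2!/8! · 4!1!3!1!5!0!] = √(432/7)
  +(−1)^1/∏(1,1,0,2,3,0)! = -1/12  (running -1/12)
⟨..|..⟩ = √(432/7)·(-1/12) = -0.654654

-0.654654  (= −√(3/7))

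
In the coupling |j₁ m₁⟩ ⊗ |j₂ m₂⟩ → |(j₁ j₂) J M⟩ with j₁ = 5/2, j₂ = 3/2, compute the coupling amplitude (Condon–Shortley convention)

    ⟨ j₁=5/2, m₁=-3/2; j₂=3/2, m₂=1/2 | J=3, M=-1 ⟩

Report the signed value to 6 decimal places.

−√(49/120) = -0.639010

√[7·1!4!2!/8! · 1!4!2!1!2!4!] = √(96/5)
  +(−1)^0/∏(0,1,4,2,0,0)! = 1/48  (running 1/48)
  +(−1)^1/∏(1,0,3,1,1,1)! = -1/6  (running -7/48)
⟨..|..⟩ = √(96/5)·(-7/48) = -0.639010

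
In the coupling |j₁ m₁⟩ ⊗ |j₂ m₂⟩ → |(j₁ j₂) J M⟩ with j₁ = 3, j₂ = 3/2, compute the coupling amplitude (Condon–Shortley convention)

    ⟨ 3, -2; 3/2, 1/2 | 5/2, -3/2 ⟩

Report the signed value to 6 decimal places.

+√(1/14) = +0.267261

√[6·2!4!1!/8! · 1!5!2!1!1!4!] = √(288/7)
  +(−1)^1/∏(1,1,4,1,0,0)! = -1/24  (running -1/24)
  +(−1)^2/∏(2,0,3,0,1,1)! = 1/12  (running 1/24)
⟨..|..⟩ = √(288/7)·(1/24) = +0.267261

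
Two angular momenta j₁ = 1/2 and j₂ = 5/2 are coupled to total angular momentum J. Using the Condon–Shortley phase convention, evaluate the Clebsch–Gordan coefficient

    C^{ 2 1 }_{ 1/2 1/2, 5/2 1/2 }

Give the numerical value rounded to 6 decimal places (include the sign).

+√(1/3) ≈ +0.577350

j₁+j₂−J=1  J+j₁−j₂=0  J−j₁+j₂=4  j₁+j₂+J+1=6
(j₁±m₁, j₂±m₂, J±M) = (1,0,3,2,3,1)
P² = 12
sum k=0..0:
  [0] +1/6 = 1/6
S = 1/6
C² = P²·S² = 1/3 ; C = +0.577350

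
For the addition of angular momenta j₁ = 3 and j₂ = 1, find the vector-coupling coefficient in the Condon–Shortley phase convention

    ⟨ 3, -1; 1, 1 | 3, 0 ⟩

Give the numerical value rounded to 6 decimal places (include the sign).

j₁+j₂−J=1  J+j₁−j₂=5  J−j₁+j₂=1  j₁+j₂+J+1=8
(j₁±m₁, j₂±m₂, J±M) = (2,4,2,0,3,3)
P² = 72
sum k=1..1:
  [1] −1/12 = -1/12
S = -1/12
C² = P²·S² = 1/2 ; C = -0.707107

−√(1/2) ≈ -0.707107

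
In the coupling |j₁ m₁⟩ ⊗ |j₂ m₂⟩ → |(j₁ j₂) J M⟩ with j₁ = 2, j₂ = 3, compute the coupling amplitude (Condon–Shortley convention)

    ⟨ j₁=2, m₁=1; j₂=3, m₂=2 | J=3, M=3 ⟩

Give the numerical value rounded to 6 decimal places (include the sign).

-0.645497

triangle: 2!×2!×4!/9! = 96/362880
(j±m)!: 3!×1!×5!×1!×6!×0! = 518400
prefactor² = (2J+1)×Δ×N² = 960
  k=1: −1/(1!×1!×0!×4!×2!×0!) = -1/48
Σ = -1/48  ⇒  CG² = 960×(-1/48)² = 5/12
CG = −√(5/12) = -0.645497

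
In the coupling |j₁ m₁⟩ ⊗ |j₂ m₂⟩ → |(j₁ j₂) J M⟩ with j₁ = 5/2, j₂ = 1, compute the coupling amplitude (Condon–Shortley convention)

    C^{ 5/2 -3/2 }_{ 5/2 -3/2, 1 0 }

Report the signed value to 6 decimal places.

√[6·1!4!1!/7! · 1!4!1!1!1!4!] = √(576/35)
  +(−1)^0/∏(0,1,4,1,0,0)! = 1/24  (running 1/24)
  +(−1)^1/∏(1,0,3,0,1,1)! = -1/6  (running -1/8)
⟨..|..⟩ = √(576/35)·(-1/8) = -0.507093

−√(9/35) = -0.507093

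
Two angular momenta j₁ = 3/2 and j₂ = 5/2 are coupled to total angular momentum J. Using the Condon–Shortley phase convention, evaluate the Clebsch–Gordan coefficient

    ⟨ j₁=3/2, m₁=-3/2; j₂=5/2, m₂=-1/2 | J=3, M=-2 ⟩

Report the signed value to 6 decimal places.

-0.707107

triangle: 1!×2!×4!/8! = 48/40320
(j±m)!: 0!×3!×2!×3!×1!×5! = 8640
prefactor² = (2J+1)×Δ×N² = 72
  k=1: −1/(1!×0!×2!×1!×0!×3!) = -1/12
Σ = -1/12  ⇒  CG² = 72×(-1/12)² = 1/2
CG = −√(1/2) = -0.707107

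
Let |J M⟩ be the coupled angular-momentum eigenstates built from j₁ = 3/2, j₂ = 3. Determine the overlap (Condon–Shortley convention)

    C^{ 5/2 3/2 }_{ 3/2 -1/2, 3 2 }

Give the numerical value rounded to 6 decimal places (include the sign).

triangle: 2!×1!×4!/8! = 48/40320
(j±m)!: 1!×2!×5!×1!×4!×1! = 5760
prefactor² = (2J+1)×Δ×N² = 288/7
  k=1: −1/(1!×1!×1!×4!×0!×0!) = -1/24
  k=2: +1/(2!×0!×0!×3!×1!×1!) = 1/12
Σ = 1/24  ⇒  CG² = 288/7×1/24² = 1/14
CG = +√(1/14) = +0.267261

+0.267261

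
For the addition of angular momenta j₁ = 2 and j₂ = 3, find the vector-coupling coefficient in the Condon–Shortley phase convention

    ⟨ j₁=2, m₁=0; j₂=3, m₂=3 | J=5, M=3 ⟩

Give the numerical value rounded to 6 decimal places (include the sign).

+√(2/15) ≈ +0.365148

triangle: 0!·4!·6!/11! = 17280/39916800
(j±m)!: 2!·2!·6!·0!·8!·2! = 232243200
prefactor² = (2J+1)·Δ·N² = 1105920
  k=0: +1/(0!·0!·2!·6!·2!·0!) = 1/2880
Σ = 1/2880  ⇒  CG² = 1105920·1/2880² = 2/15
CG = +√(2/15) = +0.365148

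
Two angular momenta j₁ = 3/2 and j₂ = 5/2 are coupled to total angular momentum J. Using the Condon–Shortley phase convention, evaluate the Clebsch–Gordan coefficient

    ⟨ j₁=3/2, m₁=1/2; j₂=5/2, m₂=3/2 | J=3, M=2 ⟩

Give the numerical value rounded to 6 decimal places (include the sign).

√[7·1!2!4!/8! · 2!1!4!1!5!1!] = √(48)
  +(−1)^0/∏(0,1,1,4,1,0)! = 1/24  (running 1/24)
  +(−1)^1/∏(1,0,0,3,2,1)! = -1/12  (running -1/24)
⟨..|..⟩ = √(48)·(-1/24) = -0.288675

−√(1/12) = -0.288675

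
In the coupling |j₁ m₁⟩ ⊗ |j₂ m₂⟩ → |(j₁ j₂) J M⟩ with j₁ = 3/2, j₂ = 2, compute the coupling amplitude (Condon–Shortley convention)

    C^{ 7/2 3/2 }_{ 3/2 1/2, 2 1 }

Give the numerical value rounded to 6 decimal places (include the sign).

triangle: 0!*3!*4!/8! = 144/40320
(j±m)!: 2!*1!*3!*1!*5!*2! = 2880
prefactor² = (2J+1)*Δ*N² = 576/7
  k=0: +1/(0!*0!*1!*3!*2!*1!) = 1/12
Σ = 1/12  ⇒  CG² = 576/7*1/12² = 4/7
CG = +√(4/7) = +0.755929

+0.755929  (= +√(4/7))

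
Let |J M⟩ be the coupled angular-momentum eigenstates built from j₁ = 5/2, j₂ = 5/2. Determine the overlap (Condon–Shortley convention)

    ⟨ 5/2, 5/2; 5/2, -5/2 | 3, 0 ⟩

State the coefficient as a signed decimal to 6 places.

j₁+j₂−J=2  J+j₁−j₂=3  J−j₁+j₂=3  j₁+j₂+J+1=9
(j₁±m₁, j₂±m₂, J±M) = (5,0,0,5,3,3)
P² = 720
sum k=0..0:
  [0] +1/72 = 1/72
S = 1/72
C² = P²·S² = 5/36 ; C = +0.372678

+√(5/36) ≈ +0.372678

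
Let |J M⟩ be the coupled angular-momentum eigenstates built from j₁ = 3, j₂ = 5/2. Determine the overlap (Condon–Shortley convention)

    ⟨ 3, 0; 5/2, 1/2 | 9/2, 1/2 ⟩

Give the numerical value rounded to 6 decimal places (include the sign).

√[10·1!5!4!/11! · 3!3!3!2!5!4!] = √(69120/77)
  +(−1)^0/∏(0,1,3,3,2,1)! = 1/72  (running 1/72)
  +(−1)^1/∏(1,0,2,2,3,2)! = -1/48  (running -1/144)
⟨..|..⟩ = √(69120/77)·(-1/144) = -0.208063

−√(10/231) = -0.208063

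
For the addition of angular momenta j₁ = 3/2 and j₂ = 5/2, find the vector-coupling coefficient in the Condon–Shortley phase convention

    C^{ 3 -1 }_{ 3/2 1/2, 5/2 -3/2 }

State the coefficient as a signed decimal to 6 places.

+0.639010  (= +√(49/120))

j₁+j₂−J=1  J+j₁−j₂=2  J−j₁+j₂=4  j₁+j₂+J+1=8
(j₁±m₁, j₂±m₂, J±M) = (2,1,1,4,2,4)
P² = 96/5
sum k=0..1:
  [0] +1/6 = 1/6
  [1] −1/48 = -1/48
S = 7/48
C² = P²·S² = 49/120 ; C = +0.639010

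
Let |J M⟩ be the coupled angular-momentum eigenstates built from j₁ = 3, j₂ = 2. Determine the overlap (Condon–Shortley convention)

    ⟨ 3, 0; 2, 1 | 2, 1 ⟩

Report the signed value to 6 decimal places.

+√(2/7) ≈ +0.534522

√[5·3!3!1!/8! · 3!3!3!1!3!1!] = √(81/14)
  +(−1)^2/∏(2,1,1,1,2,0)! = 1/4  (running 1/4)
  +(−1)^3/∏(3,0,0,0,3,1)! = -1/36  (running 2/9)
⟨..|..⟩ = √(81/14)·(2/9) = +0.534522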